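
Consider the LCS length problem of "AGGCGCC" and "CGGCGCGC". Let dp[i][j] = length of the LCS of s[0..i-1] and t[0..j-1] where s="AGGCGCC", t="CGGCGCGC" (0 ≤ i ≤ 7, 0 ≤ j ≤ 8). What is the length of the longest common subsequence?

6

   ''  C  G  G  C  G  C  G  C
''  0  0  0  0  0  0  0  0  0
 A  0  0  0  0  0  0  0  0  0
 G  0  0  1  1  1  1  1  1  1
 G  0  0  1  2  2  2  2  2  2
 C  0  1  1  2  3  3  3  3  3
 G  0  1  2  2  3  4  4  4  4
 C  0  1  2  2  3  4  5  5  5
 C  0  1  2  2  3  4  5  5  6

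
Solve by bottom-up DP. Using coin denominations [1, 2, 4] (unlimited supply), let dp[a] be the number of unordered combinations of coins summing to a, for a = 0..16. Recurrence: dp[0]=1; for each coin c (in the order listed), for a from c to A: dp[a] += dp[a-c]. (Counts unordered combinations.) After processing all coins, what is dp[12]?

16

after  coin     0     1     2     3     4     5     6     7     8     9    10    11    12    13    14    15    16
          1     1     1     1     1     1     1     1     1     1     1     1     1     1     1     1     1     1
          2     1     1     2     2     3     3     4     4     5     5     6     6     7     7     8     8     9
          4     1     1     2     2     4     4     6     6     9     9    12    12    16    16    20    20    25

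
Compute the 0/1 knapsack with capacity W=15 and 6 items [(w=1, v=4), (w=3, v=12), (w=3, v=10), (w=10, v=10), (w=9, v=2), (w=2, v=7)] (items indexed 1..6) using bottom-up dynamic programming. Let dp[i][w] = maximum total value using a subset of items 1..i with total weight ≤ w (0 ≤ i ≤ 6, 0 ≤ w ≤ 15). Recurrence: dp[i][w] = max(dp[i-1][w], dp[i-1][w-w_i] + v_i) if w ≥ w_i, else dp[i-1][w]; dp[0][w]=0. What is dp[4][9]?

i\w   0   1   2   3   4   5   6   7   8   9  10  11  12  13  14  15
  0   0   0   0   0   0   0   0   0   0   0   0   0   0   0   0   0
  1   0   4   4   4   4   4   4   4   4   4   4   4   4   4   4   4
  2   0   4   4  12  16  16  16  16  16  16  16  16  16  16  16  16
  3   0   4   4  12  16  16  22  26  26  26  26  26  26  26  26  26
  4   0   4   4  12  16  16  22  26  26  26  26  26  26  26  26  26
  5   0   4   4  12  16  16  22  26  26  26  26  26  26  26  26  26
  6   0   4   7  12  16  19  23  26  29  33  33  33  33  33  33  33

26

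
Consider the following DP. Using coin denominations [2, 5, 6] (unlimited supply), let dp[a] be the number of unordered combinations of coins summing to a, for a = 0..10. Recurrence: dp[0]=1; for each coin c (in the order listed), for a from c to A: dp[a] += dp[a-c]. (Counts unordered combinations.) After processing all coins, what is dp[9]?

1

after  coin     0     1     2     3     4     5     6     7     8     9    10
          2     1     0     1     0     1     0     1     0     1     0     1
          5     1     0     1     0     1     1     1     1     1     1     2
          6     1     0     1     0     1     1     2     1     2     1     3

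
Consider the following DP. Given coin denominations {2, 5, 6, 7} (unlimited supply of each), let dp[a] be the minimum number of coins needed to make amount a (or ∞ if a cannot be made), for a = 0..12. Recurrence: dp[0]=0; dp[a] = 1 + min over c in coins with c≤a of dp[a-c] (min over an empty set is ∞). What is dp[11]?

2

 a  0  1  2  3  4  5  6  7  8  9 10 11 12
dp  0  -  1  -  2  1  1  1  2  2  2  2  2
(- denotes ∞ / unreachable)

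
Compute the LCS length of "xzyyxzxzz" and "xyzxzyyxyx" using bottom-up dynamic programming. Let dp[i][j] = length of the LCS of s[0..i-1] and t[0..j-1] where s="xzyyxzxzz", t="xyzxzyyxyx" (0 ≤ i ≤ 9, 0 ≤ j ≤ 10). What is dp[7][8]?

5

   ''  x  y  z  x  z  y  y  x  y  x
''  0  0  0  0  0  0  0  0  0  0  0
 x  0  1  1  1  1  1  1  1  1  1  1
 z  0  1  1  2  2  2  2  2  2  2  2
 y  0  1  2  2  2  2  3  3  3  3  3
 y  0  1  2  2  2  2  3  4  4  4  4
 x  0  1  2  2  3  3  3  4  5  5  5
 z  0  1  2  3  3  4  4  4  5  5  5
 x  0  1  2  3  4  4  4  4  5  5  6
 z  0  1  2  3  4  5  5  5  5  5  6
 z  0  1  2  3  4  5  5  5  5  5  6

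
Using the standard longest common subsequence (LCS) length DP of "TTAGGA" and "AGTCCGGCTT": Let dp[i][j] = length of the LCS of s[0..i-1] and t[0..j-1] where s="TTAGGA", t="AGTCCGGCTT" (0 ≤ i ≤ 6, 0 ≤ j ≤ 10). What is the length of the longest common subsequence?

3

   ''  A  G  T  C  C  G  G  C  T  T
''  0  0  0  0  0  0  0  0  0  0  0
 T  0  0  0  1  1  1  1  1  1  1  1
 T  0  0  0  1  1  1  1  1  1  2  2
 A  0  1  1  1  1  1  1  1  1  2  2
 G  0  1  2  2  2  2  2  2  2  2  2
 G  0  1  2  2  2  2  3  3  3  3  3
 A  0  1  2  2  2  2  3  3  3  3  3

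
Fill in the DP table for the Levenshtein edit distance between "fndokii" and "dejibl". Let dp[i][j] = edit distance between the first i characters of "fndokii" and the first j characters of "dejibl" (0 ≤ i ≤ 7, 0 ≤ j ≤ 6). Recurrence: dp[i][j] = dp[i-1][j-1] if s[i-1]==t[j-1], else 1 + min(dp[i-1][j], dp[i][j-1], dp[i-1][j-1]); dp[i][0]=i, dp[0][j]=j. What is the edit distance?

6

   ''  d  e  j  i  b  l
''  0  1  2  3  4  5  6
 f  1  1  2  3  4  5  6
 n  2  2  2  3  4  5  6
 d  3  2  3  3  4  5  6
 o  4  3  3  4  4  5  6
 k  5  4  4  4  5  5  6
 i  6  5  5  5  4  5  6
 i  7  6  6  6  5  5  6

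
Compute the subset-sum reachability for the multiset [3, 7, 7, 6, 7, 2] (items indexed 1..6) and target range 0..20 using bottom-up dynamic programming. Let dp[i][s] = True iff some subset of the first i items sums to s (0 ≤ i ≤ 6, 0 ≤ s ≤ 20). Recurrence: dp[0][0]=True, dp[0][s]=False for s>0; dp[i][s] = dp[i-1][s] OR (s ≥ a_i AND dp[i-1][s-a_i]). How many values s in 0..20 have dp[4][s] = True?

11

i\s   0   1   2   3   4   5   6   7   8   9  10  11  12  13  14  15  16  17  18  19  20
  0   T   F   F   F   F   F   F   F   F   F   F   F   F   F   F   F   F   F   F   F   F
  1   T   F   F   T   F   F   F   F   F   F   F   F   F   F   F   F   F   F   F   F   F
  2   T   F   F   T   F   F   F   T   F   F   T   F   F   F   F   F   F   F   F   F   F
  3   T   F   F   T   F   F   F   T   F   F   T   F   F   F   T   F   F   T   F   F   F
  4   T   F   F   T   F   F   T   T   F   T   T   F   F   T   T   F   T   T   F   F   T
  5   T   F   F   T   F   F   T   T   F   T   T   F   F   T   T   F   T   T   F   F   T
  6   T   F   T   T   F   T   T   T   T   T   T   T   T   T   T   T   T   T   T   T   T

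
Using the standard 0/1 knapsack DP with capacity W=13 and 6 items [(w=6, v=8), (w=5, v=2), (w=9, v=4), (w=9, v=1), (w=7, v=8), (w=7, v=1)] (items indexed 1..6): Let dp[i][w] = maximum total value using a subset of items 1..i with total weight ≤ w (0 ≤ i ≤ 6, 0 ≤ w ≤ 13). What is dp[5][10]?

8

i\w   0   1   2   3   4   5   6   7   8   9  10  11  12  13
  0   0   0   0   0   0   0   0   0   0   0   0   0   0   0
  1   0   0   0   0   0   0   8   8   8   8   8   8   8   8
  2   0   0   0   0   0   2   8   8   8   8   8  10  10  10
  3   0   0   0   0   0   2   8   8   8   8   8  10  10  10
  4   0   0   0   0   0   2   8   8   8   8   8  10  10  10
  5   0   0   0   0   0   2   8   8   8   8   8  10  10  16
  6   0   0   0   0   0   2   8   8   8   8   8  10  10  16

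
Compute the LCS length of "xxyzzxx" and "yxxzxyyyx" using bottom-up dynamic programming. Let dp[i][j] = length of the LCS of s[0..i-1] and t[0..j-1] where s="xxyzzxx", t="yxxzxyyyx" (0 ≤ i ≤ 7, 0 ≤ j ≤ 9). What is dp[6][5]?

   ''  y  x  x  z  x  y  y  y  x
''  0  0  0  0  0  0  0  0  0  0
 x  0  0  1  1  1  1  1  1  1  1
 x  0  0  1  2  2  2  2  2  2  2
 y  0  1  1  2  2  2  3  3  3  3
 z  0  1  1  2  3  3  3  3  3  3
 z  0  1  1  2  3  3  3  3  3  3
 x  0  1  2  2  3  4  4  4  4  4
 x  0  1  2  3  3  4  4  4  4  5

4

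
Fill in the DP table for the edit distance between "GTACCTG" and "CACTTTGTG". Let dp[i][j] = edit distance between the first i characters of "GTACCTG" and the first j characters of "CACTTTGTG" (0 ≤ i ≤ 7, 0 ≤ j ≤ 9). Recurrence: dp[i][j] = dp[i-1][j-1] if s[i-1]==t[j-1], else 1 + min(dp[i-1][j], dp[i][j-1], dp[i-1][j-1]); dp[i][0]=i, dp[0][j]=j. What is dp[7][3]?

   ''  C  A  C  T  T  T  G  T  G
''  0  1  2  3  4  5  6  7  8  9
 G  1  1  2  3  4  5  6  6  7  8
 T  2  2  2  3  3  4  5  6  6  7
 A  3  3  2  3  4  4  5  6  7  7
 C  4  3  3  2  3  4  5  6  7  8
 C  5  4  4  3  3  4  5  6  7  8
 T  6  5  5  4  3  3  4  5  6  7
 G  7  6  6  5  4  4  4  4  5  6

5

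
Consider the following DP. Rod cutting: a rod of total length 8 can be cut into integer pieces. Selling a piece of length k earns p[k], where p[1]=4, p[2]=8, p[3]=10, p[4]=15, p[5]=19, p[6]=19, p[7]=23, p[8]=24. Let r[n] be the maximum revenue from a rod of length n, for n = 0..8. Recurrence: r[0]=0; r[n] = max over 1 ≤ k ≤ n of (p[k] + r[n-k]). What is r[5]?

20

   n    0    1    2    3    4    5    6    7    8
r[n]    0    4    8   12   16   20   24   28   32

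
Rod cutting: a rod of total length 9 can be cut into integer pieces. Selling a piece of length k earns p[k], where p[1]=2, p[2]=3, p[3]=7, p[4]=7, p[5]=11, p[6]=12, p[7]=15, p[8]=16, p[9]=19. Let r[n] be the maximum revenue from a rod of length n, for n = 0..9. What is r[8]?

   n    0    1    2    3    4    5    6    7    8    9
r[n]    0    2    4    7    9   11   14   16   18   21

18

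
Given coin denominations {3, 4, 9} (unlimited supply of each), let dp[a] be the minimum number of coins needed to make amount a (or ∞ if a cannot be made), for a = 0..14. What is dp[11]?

 a  0  1  2  3  4  5  6  7  8  9 10 11 12 13 14
dp  0  -  -  1  1  -  2  2  2  1  3  3  2  2  4
(- denotes ∞ / unreachable)

3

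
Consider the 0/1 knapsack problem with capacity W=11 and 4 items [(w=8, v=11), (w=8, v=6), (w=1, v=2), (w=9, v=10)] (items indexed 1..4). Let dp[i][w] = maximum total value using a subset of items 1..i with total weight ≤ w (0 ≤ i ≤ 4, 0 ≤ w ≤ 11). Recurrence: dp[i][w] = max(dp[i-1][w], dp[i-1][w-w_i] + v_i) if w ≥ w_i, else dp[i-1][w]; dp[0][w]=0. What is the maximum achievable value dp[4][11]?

13

i\w   0   1   2   3   4   5   6   7   8   9  10  11
  0   0   0   0   0   0   0   0   0   0   0   0   0
  1   0   0   0   0   0   0   0   0  11  11  11  11
  2   0   0   0   0   0   0   0   0  11  11  11  11
  3   0   2   2   2   2   2   2   2  11  13  13  13
  4   0   2   2   2   2   2   2   2  11  13  13  13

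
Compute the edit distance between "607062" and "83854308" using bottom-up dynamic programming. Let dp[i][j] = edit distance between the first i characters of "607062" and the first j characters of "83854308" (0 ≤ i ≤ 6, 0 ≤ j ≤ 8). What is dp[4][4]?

4

   ''  8  3  8  5  4  3  0  8
''  0  1  2  3  4  5  6  7  8
 6  1  1  2  3  4  5  6  7  8
 0  2  2  2  3  4  5  6  6  7
 7  3  3  3  3  4  5  6  7  7
 0  4  4  4  4  4  5  6  6  7
 6  5  5  5  5  5  5  6  7  7
 2  6  6  6  6  6  6  6  7  8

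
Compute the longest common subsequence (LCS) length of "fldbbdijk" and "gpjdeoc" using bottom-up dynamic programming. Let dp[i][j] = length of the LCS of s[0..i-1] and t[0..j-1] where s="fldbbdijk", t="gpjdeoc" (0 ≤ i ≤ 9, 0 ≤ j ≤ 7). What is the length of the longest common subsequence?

1

   ''  g  p  j  d  e  o  c
''  0  0  0  0  0  0  0  0
 f  0  0  0  0  0  0  0  0
 l  0  0  0  0  0  0  0  0
 d  0  0  0  0  1  1  1  1
 b  0  0  0  0  1  1  1  1
 b  0  0  0  0  1  1  1  1
 d  0  0  0  0  1  1  1  1
 i  0  0  0  0  1  1  1  1
 j  0  0  0  1  1  1  1  1
 k  0  0  0  1  1  1  1  1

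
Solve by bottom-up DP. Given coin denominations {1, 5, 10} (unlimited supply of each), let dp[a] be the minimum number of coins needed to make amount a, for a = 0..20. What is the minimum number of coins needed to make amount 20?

2

 a  0  1  2  3  4  5  6  7  8  9 10 11 12 13 14 15 16 17 18 19 20
dp  0  1  2  3  4  1  2  3  4  5  1  2  3  4  5  2  3  4  5  6  2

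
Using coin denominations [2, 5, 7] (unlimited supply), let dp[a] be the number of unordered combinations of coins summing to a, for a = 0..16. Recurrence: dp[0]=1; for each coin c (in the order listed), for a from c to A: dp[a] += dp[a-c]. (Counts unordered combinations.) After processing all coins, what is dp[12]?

3

after  coin     0     1     2     3     4     5     6     7     8     9    10    11    12    13    14    15    16
          2     1     0     1     0     1     0     1     0     1     0     1     0     1     0     1     0     1
          5     1     0     1     0     1     1     1     1     1     1     2     1     2     1     2     2     2
          7     1     0     1     0     1     1     1     2     1     2     2     2     3     2     4     3     4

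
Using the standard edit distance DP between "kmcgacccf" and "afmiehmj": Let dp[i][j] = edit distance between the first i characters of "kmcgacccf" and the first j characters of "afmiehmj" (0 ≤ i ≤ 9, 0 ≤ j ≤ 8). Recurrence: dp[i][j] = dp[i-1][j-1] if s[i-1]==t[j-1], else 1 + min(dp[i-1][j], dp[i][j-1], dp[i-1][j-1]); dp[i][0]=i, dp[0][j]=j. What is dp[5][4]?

5

   ''  a  f  m  i  e  h  m  j
''  0  1  2  3  4  5  6  7  8
 k  1  1  2  3  4  5  6  7  8
 m  2  2  2  2  3  4  5  6  7
 c  3  3  3  3  3  4  5  6  7
 g  4  4  4  4  4  4  5  6  7
 a  5  4  5  5  5  5  5  6  7
 c  6  5  5  6  6  6  6  6  7
 c  7  6  6  6  7  7  7  7  7
 c  8  7  7  7  7  8  8  8  8
 f  9  8  7  8  8  8  9  9  9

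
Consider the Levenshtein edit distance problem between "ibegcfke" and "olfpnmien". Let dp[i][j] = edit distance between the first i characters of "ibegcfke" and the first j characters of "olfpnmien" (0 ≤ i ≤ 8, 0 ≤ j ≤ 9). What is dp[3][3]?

3

   ''  o  l  f  p  n  m  i  e  n
''  0  1  2  3  4  5  6  7  8  9
 i  1  1  2  3  4  5  6  6  7  8
 b  2  2  2  3  4  5  6  7  7  8
 e  3  3  3  3  4  5  6  7  7  8
 g  4  4  4  4  4  5  6  7  8  8
 c  5  5  5  5  5  5  6  7  8  9
 f  6  6  6  5  6  6  6  7  8  9
 k  7  7  7  6  6  7  7  7  8  9
 e  8  8  8  7  7  7  8  8  7  8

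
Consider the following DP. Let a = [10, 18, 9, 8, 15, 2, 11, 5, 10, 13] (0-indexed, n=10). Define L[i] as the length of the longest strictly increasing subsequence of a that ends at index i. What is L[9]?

4

   i    0    1    2    3    4    5    6    7    8    9
a[i]   10   18    9    8   15    2   11    5   10   13
L[i]    1    2    1    1    2    1    2    2    3    4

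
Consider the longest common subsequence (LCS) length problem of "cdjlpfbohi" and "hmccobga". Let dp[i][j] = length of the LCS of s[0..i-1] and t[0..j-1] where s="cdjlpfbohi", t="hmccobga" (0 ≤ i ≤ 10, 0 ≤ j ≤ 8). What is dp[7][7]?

2

   ''  h  m  c  c  o  b  g  a
''  0  0  0  0  0  0  0  0  0
 c  0  0  0  1  1  1  1  1  1
 d  0  0  0  1  1  1  1  1  1
 j  0  0  0  1  1  1  1  1  1
 l  0  0  0  1  1  1  1  1  1
 p  0  0  0  1  1  1  1  1  1
 f  0  0  0  1  1  1  1  1  1
 b  0  0  0  1  1  1  2  2  2
 o  0  0  0  1  1  2  2  2  2
 h  0  1  1  1  1  2  2  2  2
 i  0  1  1  1  1  2  2  2  2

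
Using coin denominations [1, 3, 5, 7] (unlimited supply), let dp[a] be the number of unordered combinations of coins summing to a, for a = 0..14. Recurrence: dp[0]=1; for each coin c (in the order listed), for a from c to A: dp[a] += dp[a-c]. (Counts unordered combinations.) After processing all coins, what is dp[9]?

7

after  coin     0     1     2     3     4     5     6     7     8     9    10    11    12    13    14
          1     1     1     1     1     1     1     1     1     1     1     1     1     1     1     1
          3     1     1     1     2     2     2     3     3     3     4     4     4     5     5     5
          5     1     1     1     2     2     3     4     4     5     6     7     8     9    10    11
          7     1     1     1     2     2     3     4     5     6     7     9    10    12    14    16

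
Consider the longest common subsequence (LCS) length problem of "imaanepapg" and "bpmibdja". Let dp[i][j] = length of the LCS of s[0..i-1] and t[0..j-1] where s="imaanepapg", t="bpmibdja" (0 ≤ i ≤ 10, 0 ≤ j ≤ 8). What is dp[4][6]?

1

   ''  b  p  m  i  b  d  j  a
''  0  0  0  0  0  0  0  0  0
 i  0  0  0  0  1  1  1  1  1
 m  0  0  0  1  1  1  1  1  1
 a  0  0  0  1  1  1  1  1  2
 a  0  0  0  1  1  1  1  1  2
 n  0  0  0  1  1  1  1  1  2
 e  0  0  0  1  1  1  1  1  2
 p  0  0  1  1  1  1  1  1  2
 a  0  0  1  1  1  1  1  1  2
 p  0  0  1  1  1  1  1  1  2
 g  0  0  1  1  1  1  1  1  2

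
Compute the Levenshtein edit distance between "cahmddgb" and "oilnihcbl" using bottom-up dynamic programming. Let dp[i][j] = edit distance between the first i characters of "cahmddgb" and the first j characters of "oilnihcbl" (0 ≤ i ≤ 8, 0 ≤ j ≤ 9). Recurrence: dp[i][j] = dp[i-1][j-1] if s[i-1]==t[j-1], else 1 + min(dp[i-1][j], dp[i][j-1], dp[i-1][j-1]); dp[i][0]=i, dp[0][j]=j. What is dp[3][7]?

6

   ''  o  i  l  n  i  h  c  b  l
''  0  1  2  3  4  5  6  7  8  9
 c  1  1  2  3  4  5  6  6  7  8
 a  2  2  2  3  4  5  6  7  7  8
 h  3  3  3  3  4  5  5  6  7  8
 m  4  4  4  4  4  5  6  6  7  8
 d  5  5  5  5  5  5  6  7  7  8
 d  6  6  6  6  6  6  6  7  8  8
 g  7  7  7  7  7  7  7  7  8  9
 b  8  8  8  8  8  8  8  8  7  8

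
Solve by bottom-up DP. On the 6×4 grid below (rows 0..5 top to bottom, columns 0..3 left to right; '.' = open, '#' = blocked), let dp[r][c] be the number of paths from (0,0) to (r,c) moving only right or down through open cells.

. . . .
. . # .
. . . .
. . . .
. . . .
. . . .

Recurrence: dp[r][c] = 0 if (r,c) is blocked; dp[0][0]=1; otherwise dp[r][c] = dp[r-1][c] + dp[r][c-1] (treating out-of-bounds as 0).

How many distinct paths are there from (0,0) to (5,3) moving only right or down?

41

r\c   0   1   2   3
  0   1   1   1   1
  1   1   2   0   1
  2   1   3   3   4
  3   1   4   7  11
  4   1   5  12  23
  5   1   6  18  41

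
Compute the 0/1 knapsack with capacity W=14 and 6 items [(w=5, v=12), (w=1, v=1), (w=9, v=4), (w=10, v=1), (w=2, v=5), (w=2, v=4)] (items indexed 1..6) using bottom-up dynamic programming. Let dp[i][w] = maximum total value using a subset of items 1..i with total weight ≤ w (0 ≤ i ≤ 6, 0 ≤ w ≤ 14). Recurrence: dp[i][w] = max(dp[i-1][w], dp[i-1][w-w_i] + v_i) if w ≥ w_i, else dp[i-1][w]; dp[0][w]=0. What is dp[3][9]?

i\w   0   1   2   3   4   5   6   7   8   9  10  11  12  13  14
  0   0   0   0   0   0   0   0   0   0   0   0   0   0   0   0
  1   0   0   0   0   0  12  12  12  12  12  12  12  12  12  12
  2   0   1   1   1   1  12  13  13  13  13  13  13  13  13  13
  3   0   1   1   1   1  12  13  13  13  13  13  13  13  13  16
  4   0   1   1   1   1  12  13  13  13  13  13  13  13  13  16
  5   0   1   5   6   6  12  13  17  18  18  18  18  18  18  18
  6   0   1   5   6   9  12  13  17  18  21  22  22  22  22  22

13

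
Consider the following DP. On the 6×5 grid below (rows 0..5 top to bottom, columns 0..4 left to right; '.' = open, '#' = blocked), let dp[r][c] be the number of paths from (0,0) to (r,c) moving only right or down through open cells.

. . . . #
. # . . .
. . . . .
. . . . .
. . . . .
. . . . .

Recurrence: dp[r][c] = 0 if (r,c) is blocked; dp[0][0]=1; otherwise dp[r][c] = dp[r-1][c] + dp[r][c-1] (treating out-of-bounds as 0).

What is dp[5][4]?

55

r\c   0   1   2   3   4
  0   1   1   1   1   0
  1   1   0   1   2   2
  2   1   1   2   4   6
  3   1   2   4   8  14
  4   1   3   7  15  29
  5   1   4  11  26  55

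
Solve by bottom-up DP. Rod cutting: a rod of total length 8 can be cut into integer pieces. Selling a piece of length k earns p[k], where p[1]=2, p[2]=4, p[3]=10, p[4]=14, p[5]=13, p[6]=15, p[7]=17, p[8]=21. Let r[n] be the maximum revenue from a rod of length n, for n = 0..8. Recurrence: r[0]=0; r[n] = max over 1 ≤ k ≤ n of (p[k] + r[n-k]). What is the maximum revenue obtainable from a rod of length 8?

   n    0    1    2    3    4    5    6    7    8
r[n]    0    2    4   10   14   16   20   24   28

28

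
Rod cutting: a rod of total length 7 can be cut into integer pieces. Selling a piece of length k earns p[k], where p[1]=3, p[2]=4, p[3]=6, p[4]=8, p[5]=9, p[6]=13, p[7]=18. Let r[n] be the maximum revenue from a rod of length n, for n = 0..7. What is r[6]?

   n    0    1    2    3    4    5    6    7
r[n]    0    3    6    9   12   15   18   21

18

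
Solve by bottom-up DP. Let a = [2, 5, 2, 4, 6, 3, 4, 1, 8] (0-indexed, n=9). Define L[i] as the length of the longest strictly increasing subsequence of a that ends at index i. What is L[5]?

2

   i    0    1    2    3    4    5    6    7    8
a[i]    2    5    2    4    6    3    4    1    8
L[i]    1    2    1    2    3    2    3    1    4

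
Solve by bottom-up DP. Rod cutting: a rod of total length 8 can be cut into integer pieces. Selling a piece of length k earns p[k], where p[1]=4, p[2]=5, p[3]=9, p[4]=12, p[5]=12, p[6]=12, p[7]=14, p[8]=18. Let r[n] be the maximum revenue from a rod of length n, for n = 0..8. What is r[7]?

28

   n    0    1    2    3    4    5    6    7    8
r[n]    0    4    8   12   16   20   24   28   32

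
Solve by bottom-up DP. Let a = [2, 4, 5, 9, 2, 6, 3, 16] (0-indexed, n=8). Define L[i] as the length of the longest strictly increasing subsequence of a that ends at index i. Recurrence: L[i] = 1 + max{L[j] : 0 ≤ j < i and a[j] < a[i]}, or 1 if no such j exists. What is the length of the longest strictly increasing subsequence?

5

   i    0    1    2    3    4    5    6    7
a[i]    2    4    5    9    2    6    3   16
L[i]    1    2    3    4    1    4    2    5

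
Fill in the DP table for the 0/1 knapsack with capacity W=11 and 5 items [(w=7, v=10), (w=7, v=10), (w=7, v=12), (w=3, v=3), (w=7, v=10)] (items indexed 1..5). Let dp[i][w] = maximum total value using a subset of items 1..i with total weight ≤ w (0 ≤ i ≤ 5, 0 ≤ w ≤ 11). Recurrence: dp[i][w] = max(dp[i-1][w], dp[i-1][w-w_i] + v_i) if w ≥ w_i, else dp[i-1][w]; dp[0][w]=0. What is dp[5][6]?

3

i\w   0   1   2   3   4   5   6   7   8   9  10  11
  0   0   0   0   0   0   0   0   0   0   0   0   0
  1   0   0   0   0   0   0   0  10  10  10  10  10
  2   0   0   0   0   0   0   0  10  10  10  10  10
  3   0   0   0   0   0   0   0  12  12  12  12  12
  4   0   0   0   3   3   3   3  12  12  12  15  15
  5   0   0   0   3   3   3   3  12  12  12  15  15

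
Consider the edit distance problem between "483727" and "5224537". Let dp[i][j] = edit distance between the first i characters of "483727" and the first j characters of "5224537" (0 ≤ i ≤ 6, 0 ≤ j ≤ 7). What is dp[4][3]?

   ''  5  2  2  4  5  3  7
''  0  1  2  3  4  5  6  7
 4  1  1  2  3  3  4  5  6
 8  2  2  2  3  4  4  5  6
 3  3  3  3  3  4  5  4  5
 7  4  4  4  4  4  5  5  4
 2  5  5  4  4  5  5  6  5
 7  6  6  5  5  5  6  6  6

4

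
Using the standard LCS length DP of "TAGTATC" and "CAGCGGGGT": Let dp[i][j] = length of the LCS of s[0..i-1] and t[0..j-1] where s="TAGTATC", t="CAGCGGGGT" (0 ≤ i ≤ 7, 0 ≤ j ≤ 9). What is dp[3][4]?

2

   ''  C  A  G  C  G  G  G  G  T
''  0  0  0  0  0  0  0  0  0  0
 T  0  0  0  0  0  0  0  0  0  1
 A  0  0  1  1  1  1  1  1  1  1
 G  0  0  1  2  2  2  2  2  2  2
 T  0  0  1  2  2  2  2  2  2  3
 A  0  0  1  2  2  2  2  2  2  3
 T  0  0  1  2  2  2  2  2  2  3
 C  0  1  1  2  3  3  3  3  3  3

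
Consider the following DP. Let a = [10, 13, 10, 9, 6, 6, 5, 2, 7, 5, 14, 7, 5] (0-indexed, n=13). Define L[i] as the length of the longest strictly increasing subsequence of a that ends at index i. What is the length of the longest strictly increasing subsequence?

3

   i    0    1    2    3    4    5    6    7    8    9   10   11   12
a[i]   10   13   10    9    6    6    5    2    7    5   14    7    5
L[i]    1    2    1    1    1    1    1    1    2    2    3    3    2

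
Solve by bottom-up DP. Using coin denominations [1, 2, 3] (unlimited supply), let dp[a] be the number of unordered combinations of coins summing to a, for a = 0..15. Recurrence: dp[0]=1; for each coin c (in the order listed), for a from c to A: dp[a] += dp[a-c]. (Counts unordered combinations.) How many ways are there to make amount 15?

27

after  coin     0     1     2     3     4     5     6     7     8     9    10    11    12    13    14    15
          1     1     1     1     1     1     1     1     1     1     1     1     1     1     1     1     1
          2     1     1     2     2     3     3     4     4     5     5     6     6     7     7     8     8
          3     1     1     2     3     4     5     7     8    10    12    14    16    19    21    24    27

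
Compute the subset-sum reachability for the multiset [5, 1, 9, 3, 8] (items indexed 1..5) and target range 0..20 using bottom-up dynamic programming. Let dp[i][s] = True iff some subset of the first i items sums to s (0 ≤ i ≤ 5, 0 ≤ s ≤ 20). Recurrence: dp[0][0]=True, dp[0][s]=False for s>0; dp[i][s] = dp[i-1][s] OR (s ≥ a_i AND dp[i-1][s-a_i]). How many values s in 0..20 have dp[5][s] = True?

18

i\s   0   1   2   3   4   5   6   7   8   9  10  11  12  13  14  15  16  17  18  19  20
  0   T   F   F   F   F   F   F   F   F   F   F   F   F   F   F   F   F   F   F   F   F
  1   T   F   F   F   F   T   F   F   F   F   F   F   F   F   F   F   F   F   F   F   F
  2   T   T   F   F   F   T   T   F   F   F   F   F   F   F   F   F   F   F   F   F   F
  3   T   T   F   F   F   T   T   F   F   T   T   F   F   F   T   T   F   F   F   F   F
  4   T   T   F   T   T   T   T   F   T   T   T   F   T   T   T   T   F   T   T   F   F
  5   T   T   F   T   T   T   T   F   T   T   T   T   T   T   T   T   T   T   T   F   T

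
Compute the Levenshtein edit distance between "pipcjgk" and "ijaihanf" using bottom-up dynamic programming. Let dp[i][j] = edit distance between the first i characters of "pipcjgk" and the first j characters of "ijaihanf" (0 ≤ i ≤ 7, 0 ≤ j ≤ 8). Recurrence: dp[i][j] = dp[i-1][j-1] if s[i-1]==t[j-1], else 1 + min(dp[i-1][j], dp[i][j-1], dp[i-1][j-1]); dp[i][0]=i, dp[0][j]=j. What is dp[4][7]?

   ''  i  j  a  i  h  a  n  f
''  0  1  2  3  4  5  6  7  8
 p  1  1  2  3  4  5  6  7  8
 i  2  1  2  3  3  4  5  6  7
 p  3  2  2  3  4  4  5  6  7
 c  4  3  3  3  4  5  5  6  7
 j  5  4  3  4  4  5  6  6  7
 g  6  5  4  4  5  5  6  7  7
 k  7  6  5  5  5  6  6  7  8

6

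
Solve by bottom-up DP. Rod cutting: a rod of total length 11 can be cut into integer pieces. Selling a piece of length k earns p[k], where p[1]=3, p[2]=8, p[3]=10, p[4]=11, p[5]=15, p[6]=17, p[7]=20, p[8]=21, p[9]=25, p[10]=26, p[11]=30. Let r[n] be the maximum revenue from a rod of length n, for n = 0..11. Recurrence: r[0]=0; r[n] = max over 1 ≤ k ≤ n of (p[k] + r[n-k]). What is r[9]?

   n    0    1    2    3    4    5    6    7    8    9   10   11
r[n]    0    3    8   11   16   19   24   27   32   35   40   43

35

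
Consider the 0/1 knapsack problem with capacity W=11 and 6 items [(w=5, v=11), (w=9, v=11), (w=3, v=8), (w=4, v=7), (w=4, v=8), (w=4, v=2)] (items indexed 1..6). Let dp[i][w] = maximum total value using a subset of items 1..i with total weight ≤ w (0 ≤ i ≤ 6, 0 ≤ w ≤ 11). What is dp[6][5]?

i\w   0   1   2   3   4   5   6   7   8   9  10  11
  0   0   0   0   0   0   0   0   0   0   0   0   0
  1   0   0   0   0   0  11  11  11  11  11  11  11
  2   0   0   0   0   0  11  11  11  11  11  11  11
  3   0   0   0   8   8  11  11  11  19  19  19  19
  4   0   0   0   8   8  11  11  15  19  19  19  19
  5   0   0   0   8   8  11  11  16  19  19  19  23
  6   0   0   0   8   8  11  11  16  19  19  19  23

11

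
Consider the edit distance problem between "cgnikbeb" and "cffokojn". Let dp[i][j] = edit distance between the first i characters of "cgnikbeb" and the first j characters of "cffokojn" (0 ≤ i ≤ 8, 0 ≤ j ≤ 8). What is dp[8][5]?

   ''  c  f  f  o  k  o  j  n
''  0  1  2  3  4  5  6  7  8
 c  1  0  1  2  3  4  5  6  7
 g  2  1  1  2  3  4  5  6  7
 n  3  2  2  2  3  4  5  6  6
 i  4  3  3  3  3  4  5  6  7
 k  5  4  4  4  4  3  4  5  6
 b  6  5  5  5  5  4  4  5  6
 e  7  6  6  6  6  5  5  5  6
 b  8  7  7  7  7  6  6  6  6

6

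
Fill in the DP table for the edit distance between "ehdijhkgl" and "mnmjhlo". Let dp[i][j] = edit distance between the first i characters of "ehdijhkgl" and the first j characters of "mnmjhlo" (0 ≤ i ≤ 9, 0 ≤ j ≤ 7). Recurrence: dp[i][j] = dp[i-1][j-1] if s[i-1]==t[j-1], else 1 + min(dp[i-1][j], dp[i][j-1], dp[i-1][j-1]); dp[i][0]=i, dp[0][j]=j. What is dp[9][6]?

   ''  m  n  m  j  h  l  o
''  0  1  2  3  4  5  6  7
 e  1  1  2  3  4  5  6  7
 h  2  2  2  3  4  4  5  6
 d  3  3  3  3  4  5  5  6
 i  4  4  4  4  4  5  6  6
 j  5  5  5  5  4  5  6  7
 h  6  6  6  6  5  4  5  6
 k  7  7  7  7  6  5  5  6
 g  8  8  8  8  7  6  6  6
 l  9  9  9  9  8  7  6  7

6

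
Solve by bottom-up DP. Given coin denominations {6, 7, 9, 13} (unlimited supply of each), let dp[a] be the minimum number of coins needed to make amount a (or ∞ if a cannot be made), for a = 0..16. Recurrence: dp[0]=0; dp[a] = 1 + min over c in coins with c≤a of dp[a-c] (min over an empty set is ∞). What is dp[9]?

1

 a  0  1  2  3  4  5  6  7  8  9 10 11 12 13 14 15 16
dp  0  -  -  -  -  -  1  1  -  1  -  -  2  1  2  2  2
(- denotes ∞ / unreachable)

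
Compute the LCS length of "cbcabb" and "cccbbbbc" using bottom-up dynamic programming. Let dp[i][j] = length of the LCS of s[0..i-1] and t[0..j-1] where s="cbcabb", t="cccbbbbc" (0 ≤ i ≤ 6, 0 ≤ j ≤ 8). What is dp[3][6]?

2

   ''  c  c  c  b  b  b  b  c
''  0  0  0  0  0  0  0  0  0
 c  0  1  1  1  1  1  1  1  1
 b  0  1  1  1  2  2  2  2  2
 c  0  1  2  2  2  2  2  2  3
 a  0  1  2  2  2  2  2  2  3
 b  0  1  2  2  3  3  3  3  3
 b  0  1  2  2  3  4  4  4  4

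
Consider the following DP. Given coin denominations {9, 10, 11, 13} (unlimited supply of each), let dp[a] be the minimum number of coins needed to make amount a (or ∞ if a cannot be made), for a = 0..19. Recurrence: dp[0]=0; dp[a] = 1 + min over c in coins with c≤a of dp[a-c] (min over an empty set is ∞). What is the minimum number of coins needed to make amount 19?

 a  0  1  2  3  4  5  6  7  8  9 10 11 12 13 14 15 16 17 18 19
dp  0  -  -  -  -  -  -  -  -  1  1  1  -  1  -  -  -  -  2  2
(- denotes ∞ / unreachable)

2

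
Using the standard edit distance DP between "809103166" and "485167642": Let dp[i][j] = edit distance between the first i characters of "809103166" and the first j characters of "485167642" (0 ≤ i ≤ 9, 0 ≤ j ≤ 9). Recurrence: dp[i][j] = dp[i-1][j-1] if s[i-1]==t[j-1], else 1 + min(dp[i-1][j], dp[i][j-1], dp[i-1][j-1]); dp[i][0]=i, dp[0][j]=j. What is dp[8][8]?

   ''  4  8  5  1  6  7  6  4  2
''  0  1  2  3  4  5  6  7  8  9
 8  1  1  1  2  3  4  5  6  7  8
 0  2  2  2  2  3  4  5  6  7  8
 9  3  3  3  3  3  4  5  6  7  8
 1  4  4  4  4  3  4  5  6  7  8
 0  5  5  5  5  4  4  5  6  7  8
 3  6  6  6  6  5  5  5  6  7  8
 1  7  7  7  7  6  6  6  6  7  8
 6  8  8  8  8  7  6  7  6  7  8
 6  9  9  9  9  8  7  7  7  7  8

7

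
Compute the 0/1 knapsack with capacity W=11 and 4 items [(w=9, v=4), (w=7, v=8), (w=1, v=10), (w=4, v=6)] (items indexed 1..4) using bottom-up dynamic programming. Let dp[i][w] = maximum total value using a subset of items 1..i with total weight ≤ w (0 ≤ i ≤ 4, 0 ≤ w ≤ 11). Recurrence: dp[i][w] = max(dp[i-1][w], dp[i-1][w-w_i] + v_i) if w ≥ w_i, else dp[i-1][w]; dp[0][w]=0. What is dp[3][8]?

18

i\w   0   1   2   3   4   5   6   7   8   9  10  11
  0   0   0   0   0   0   0   0   0   0   0   0   0
  1   0   0   0   0   0   0   0   0   0   4   4   4
  2   0   0   0   0   0   0   0   8   8   8   8   8
  3   0  10  10  10  10  10  10  10  18  18  18  18
  4   0  10  10  10  10  16  16  16  18  18  18  18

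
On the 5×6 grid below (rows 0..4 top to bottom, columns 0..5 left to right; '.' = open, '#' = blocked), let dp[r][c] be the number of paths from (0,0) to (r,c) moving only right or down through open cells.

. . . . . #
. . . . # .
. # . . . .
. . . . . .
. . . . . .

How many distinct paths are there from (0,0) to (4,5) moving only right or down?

r\c   0   1   2   3   4   5
  0   1   1   1   1   1   0
  1   1   2   3   4   0   0
  2   1   0   3   7   7   7
  3   1   1   4  11  18  25
  4   1   2   6  17  35  60

60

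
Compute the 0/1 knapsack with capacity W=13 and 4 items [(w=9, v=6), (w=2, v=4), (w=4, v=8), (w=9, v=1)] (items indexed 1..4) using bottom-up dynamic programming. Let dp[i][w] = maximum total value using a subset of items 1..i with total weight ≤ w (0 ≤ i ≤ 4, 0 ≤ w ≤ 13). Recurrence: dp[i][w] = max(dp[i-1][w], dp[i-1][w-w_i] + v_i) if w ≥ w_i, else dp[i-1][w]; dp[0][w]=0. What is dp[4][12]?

12

i\w   0   1   2   3   4   5   6   7   8   9  10  11  12  13
  0   0   0   0   0   0   0   0   0   0   0   0   0   0   0
  1   0   0   0   0   0   0   0   0   0   6   6   6   6   6
  2   0   0   4   4   4   4   4   4   4   6   6  10  10  10
  3   0   0   4   4   8   8  12  12  12  12  12  12  12  14
  4   0   0   4   4   8   8  12  12  12  12  12  12  12  14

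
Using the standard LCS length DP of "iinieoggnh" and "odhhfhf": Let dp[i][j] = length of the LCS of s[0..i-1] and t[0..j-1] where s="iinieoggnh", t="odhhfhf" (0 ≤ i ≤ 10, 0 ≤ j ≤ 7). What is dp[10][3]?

2

   ''  o  d  h  h  f  h  f
''  0  0  0  0  0  0  0  0
 i  0  0  0  0  0  0  0  0
 i  0  0  0  0  0  0  0  0
 n  0  0  0  0  0  0  0  0
 i  0  0  0  0  0  0  0  0
 e  0  0  0  0  0  0  0  0
 o  0  1  1  1  1  1  1  1
 g  0  1  1  1  1  1  1  1
 g  0  1  1  1  1  1  1  1
 n  0  1  1  1  1  1  1  1
 h  0  1  1  2  2  2  2  2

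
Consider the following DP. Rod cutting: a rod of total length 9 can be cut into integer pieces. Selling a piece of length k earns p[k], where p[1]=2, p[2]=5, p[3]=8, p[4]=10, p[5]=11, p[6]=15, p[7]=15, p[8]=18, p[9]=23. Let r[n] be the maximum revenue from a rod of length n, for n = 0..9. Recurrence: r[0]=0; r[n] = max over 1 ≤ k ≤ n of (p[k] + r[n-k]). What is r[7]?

   n    0    1    2    3    4    5    6    7    8    9
r[n]    0    2    5    8   10   13   16   18   21   24

18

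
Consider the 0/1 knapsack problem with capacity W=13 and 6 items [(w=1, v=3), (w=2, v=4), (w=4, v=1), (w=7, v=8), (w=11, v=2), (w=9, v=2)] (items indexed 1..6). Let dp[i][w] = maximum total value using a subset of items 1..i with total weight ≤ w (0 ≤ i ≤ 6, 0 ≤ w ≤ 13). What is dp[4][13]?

15

i\w   0   1   2   3   4   5   6   7   8   9  10  11  12  13
  0   0   0   0   0   0   0   0   0   0   0   0   0   0   0
  1   0   3   3   3   3   3   3   3   3   3   3   3   3   3
  2   0   3   4   7   7   7   7   7   7   7   7   7   7   7
  3   0   3   4   7   7   7   7   8   8   8   8   8   8   8
  4   0   3   4   7   7   7   7   8  11  12  15  15  15  15
  5   0   3   4   7   7   7   7   8  11  12  15  15  15  15
  6   0   3   4   7   7   7   7   8  11  12  15  15  15  15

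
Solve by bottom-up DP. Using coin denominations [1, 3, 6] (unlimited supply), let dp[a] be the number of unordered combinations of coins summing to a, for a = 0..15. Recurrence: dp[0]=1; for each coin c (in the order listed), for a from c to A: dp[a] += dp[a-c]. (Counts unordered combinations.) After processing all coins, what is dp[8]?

after  coin     0     1     2     3     4     5     6     7     8     9    10    11    12    13    14    15
          1     1     1     1     1     1     1     1     1     1     1     1     1     1     1     1     1
          3     1     1     1     2     2     2     3     3     3     4     4     4     5     5     5     6
          6     1     1     1     2     2     2     4     4     4     6     6     6     9     9     9    12

4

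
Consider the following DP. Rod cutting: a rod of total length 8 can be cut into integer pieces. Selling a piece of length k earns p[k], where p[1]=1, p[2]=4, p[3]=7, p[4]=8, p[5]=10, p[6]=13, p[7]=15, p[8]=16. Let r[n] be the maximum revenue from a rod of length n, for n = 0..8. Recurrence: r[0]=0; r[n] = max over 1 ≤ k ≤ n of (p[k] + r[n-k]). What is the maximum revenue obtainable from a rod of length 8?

   n    0    1    2    3    4    5    6    7    8
r[n]    0    1    4    7    8   11   14   15   18

18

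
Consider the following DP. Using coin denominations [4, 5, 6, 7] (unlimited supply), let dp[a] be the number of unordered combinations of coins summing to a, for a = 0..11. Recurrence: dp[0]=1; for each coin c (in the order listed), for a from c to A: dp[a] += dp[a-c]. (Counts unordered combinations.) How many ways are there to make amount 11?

after  coin     0     1     2     3     4     5     6     7     8     9    10    11
          4     1     0     0     0     1     0     0     0     1     0     0     0
          5     1     0     0     0     1     1     0     0     1     1     1     0
          6     1     0     0     0     1     1     1     0     1     1     2     1
          7     1     0     0     0     1     1     1     1     1     1     2     2

2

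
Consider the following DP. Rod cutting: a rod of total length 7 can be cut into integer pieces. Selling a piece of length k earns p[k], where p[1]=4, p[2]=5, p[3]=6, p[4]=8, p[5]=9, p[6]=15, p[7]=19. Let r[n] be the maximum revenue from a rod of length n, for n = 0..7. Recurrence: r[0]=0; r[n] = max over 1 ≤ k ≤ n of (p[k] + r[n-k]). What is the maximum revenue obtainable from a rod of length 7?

   n    0    1    2    3    4    5    6    7
r[n]    0    4    8   12   16   20   24   28

28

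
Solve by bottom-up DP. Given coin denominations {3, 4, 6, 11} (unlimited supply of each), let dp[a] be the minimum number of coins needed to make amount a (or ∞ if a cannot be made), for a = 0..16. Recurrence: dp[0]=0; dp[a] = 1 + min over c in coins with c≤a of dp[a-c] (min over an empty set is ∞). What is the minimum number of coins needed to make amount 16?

 a  0  1  2  3  4  5  6  7  8  9 10 11 12 13 14 15 16
dp  0  -  -  1  1  -  1  2  2  2  2  1  2  3  2  2  3
(- denotes ∞ / unreachable)

3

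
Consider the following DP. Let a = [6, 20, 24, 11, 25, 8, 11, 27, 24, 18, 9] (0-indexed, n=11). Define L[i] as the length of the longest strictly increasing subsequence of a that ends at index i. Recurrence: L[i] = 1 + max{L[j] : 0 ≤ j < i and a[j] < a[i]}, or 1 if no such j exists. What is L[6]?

3

   i    0    1    2    3    4    5    6    7    8    9   10
a[i]    6   20   24   11   25    8   11   27   24   18    9
L[i]    1    2    3    2    4    2    3    5    4    4    3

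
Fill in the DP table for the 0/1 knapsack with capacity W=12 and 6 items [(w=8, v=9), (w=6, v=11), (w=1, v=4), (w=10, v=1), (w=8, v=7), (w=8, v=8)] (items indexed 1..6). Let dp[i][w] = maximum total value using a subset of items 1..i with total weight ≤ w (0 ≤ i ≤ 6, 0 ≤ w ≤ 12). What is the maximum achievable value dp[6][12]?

i\w   0   1   2   3   4   5   6   7   8   9  10  11  12
  0   0   0   0   0   0   0   0   0   0   0   0   0   0
  1   0   0   0   0   0   0   0   0   9   9   9   9   9
  2   0   0   0   0   0   0  11  11  11  11  11  11  11
  3   0   4   4   4   4   4  11  15  15  15  15  15  15
  4   0   4   4   4   4   4  11  15  15  15  15  15  15
  5   0   4   4   4   4   4  11  15  15  15  15  15  15
  6   0   4   4   4   4   4  11  15  15  15  15  15  15

15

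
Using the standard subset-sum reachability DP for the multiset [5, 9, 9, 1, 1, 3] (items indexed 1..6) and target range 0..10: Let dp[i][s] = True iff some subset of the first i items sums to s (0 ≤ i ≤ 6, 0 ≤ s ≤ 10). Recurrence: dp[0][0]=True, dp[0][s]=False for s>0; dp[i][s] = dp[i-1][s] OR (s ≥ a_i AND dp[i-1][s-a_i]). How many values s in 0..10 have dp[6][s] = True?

i\s   0   1   2   3   4   5   6   7   8   9  10
  0   T   F   F   F   F   F   F   F   F   F   F
  1   T   F   F   F   F   T   F   F   F   F   F
  2   T   F   F   F   F   T   F   F   F   T   F
  3   T   F   F   F   F   T   F   F   F   T   F
  4   T   T   F   F   F   T   T   F   F   T   T
  5   T   T   T   F   F   T   T   T   F   T   T
  6   T   T   T   T   T   T   T   T   T   T   T

11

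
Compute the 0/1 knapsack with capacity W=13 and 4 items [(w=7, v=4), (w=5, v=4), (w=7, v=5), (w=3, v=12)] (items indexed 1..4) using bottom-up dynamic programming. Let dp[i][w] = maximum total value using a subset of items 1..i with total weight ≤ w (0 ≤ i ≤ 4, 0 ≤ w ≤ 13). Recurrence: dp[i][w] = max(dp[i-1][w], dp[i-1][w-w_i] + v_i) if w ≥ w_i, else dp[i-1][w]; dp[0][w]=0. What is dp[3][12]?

9

i\w   0   1   2   3   4   5   6   7   8   9  10  11  12  13
  0   0   0   0   0   0   0   0   0   0   0   0   0   0   0
  1   0   0   0   0   0   0   0   4   4   4   4   4   4   4
  2   0   0   0   0   0   4   4   4   4   4   4   4   8   8
  3   0   0   0   0   0   4   4   5   5   5   5   5   9   9
  4   0   0   0  12  12  12  12  12  16  16  17  17  17  17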